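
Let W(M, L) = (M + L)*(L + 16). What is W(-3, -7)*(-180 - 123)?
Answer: 27270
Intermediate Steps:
W(M, L) = (16 + L)*(L + M) (W(M, L) = (L + M)*(16 + L) = (16 + L)*(L + M))
W(-3, -7)*(-180 - 123) = ((-7)**2 + 16*(-7) + 16*(-3) - 7*(-3))*(-180 - 123) = (49 - 112 - 48 + 21)*(-303) = -90*(-303) = 27270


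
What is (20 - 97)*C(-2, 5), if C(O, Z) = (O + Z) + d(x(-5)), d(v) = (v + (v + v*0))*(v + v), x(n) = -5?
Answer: -7931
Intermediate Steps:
d(v) = 4*v² (d(v) = (v + (v + 0))*(2*v) = (v + v)*(2*v) = (2*v)*(2*v) = 4*v²)
C(O, Z) = 100 + O + Z (C(O, Z) = (O + Z) + 4*(-5)² = (O + Z) + 4*25 = (O + Z) + 100 = 100 + O + Z)
(20 - 97)*C(-2, 5) = (20 - 97)*(100 - 2 + 5) = -77*103 = -7931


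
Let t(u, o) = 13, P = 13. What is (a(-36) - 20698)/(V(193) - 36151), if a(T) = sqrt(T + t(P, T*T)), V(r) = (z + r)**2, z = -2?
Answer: -10349/165 + I*sqrt(23)/330 ≈ -62.721 + 0.014533*I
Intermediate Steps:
V(r) = (-2 + r)**2
a(T) = sqrt(13 + T) (a(T) = sqrt(T + 13) = sqrt(13 + T))
(a(-36) - 20698)/(V(193) - 36151) = (sqrt(13 - 36) - 20698)/((-2 + 193)**2 - 36151) = (sqrt(-23) - 20698)/(191**2 - 36151) = (I*sqrt(23) - 20698)/(36481 - 36151) = (-20698 + I*sqrt(23))/330 = (-20698 + I*sqrt(23))*(1/330) = -10349/165 + I*sqrt(23)/330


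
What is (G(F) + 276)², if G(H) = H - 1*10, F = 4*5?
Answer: 81796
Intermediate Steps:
F = 20
G(H) = -10 + H (G(H) = H - 10 = -10 + H)
(G(F) + 276)² = ((-10 + 20) + 276)² = (10 + 276)² = 286² = 81796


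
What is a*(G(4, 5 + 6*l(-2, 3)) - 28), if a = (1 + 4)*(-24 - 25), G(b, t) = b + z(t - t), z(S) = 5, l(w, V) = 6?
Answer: 4655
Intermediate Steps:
G(b, t) = 5 + b (G(b, t) = b + 5 = 5 + b)
a = -245 (a = 5*(-49) = -245)
a*(G(4, 5 + 6*l(-2, 3)) - 28) = -245*((5 + 4) - 28) = -245*(9 - 28) = -245*(-19) = 4655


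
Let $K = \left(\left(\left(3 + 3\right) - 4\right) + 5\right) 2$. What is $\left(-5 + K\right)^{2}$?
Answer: $81$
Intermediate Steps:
$K = 14$ ($K = \left(\left(6 - 4\right) + 5\right) 2 = \left(2 + 5\right) 2 = 7 \cdot 2 = 14$)
$\left(-5 + K\right)^{2} = \left(-5 + 14\right)^{2} = 9^{2} = 81$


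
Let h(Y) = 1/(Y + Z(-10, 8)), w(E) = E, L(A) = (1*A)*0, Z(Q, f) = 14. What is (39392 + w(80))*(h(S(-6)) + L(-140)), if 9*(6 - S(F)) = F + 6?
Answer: 9868/5 ≈ 1973.6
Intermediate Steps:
S(F) = 16/3 - F/9 (S(F) = 6 - (F + 6)/9 = 6 - (6 + F)/9 = 6 + (-⅔ - F/9) = 16/3 - F/9)
L(A) = 0 (L(A) = A*0 = 0)
h(Y) = 1/(14 + Y) (h(Y) = 1/(Y + 14) = 1/(14 + Y))
(39392 + w(80))*(h(S(-6)) + L(-140)) = (39392 + 80)*(1/(14 + (16/3 - ⅑*(-6))) + 0) = 39472*(1/(14 + (16/3 + ⅔)) + 0) = 39472*(1/(14 + 6) + 0) = 39472*(1/20 + 0) = 39472*(1/20) = 9868/5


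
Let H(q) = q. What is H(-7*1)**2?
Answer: 49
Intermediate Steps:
H(-7*1)**2 = (-7*1)**2 = (-7)**2 = 49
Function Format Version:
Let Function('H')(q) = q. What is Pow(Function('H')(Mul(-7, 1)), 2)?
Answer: 49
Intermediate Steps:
Pow(Function('H')(Mul(-7, 1)), 2) = Pow(Mul(-7, 1), 2) = Pow(-7, 2) = 49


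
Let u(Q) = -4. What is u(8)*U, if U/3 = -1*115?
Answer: 1380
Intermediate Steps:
U = -345 (U = 3*(-1*115) = 3*(-115) = -345)
u(8)*U = -4*(-345) = 1380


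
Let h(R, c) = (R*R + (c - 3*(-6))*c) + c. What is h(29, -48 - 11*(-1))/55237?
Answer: 1507/55237 ≈ 0.027282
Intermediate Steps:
h(R, c) = c + R² + c*(18 + c) (h(R, c) = (R² + (c + 18)*c) + c = (R² + (18 + c)*c) + c = (R² + c*(18 + c)) + c = c + R² + c*(18 + c))
h(29, -48 - 11*(-1))/55237 = (29² + (-48 - 11*(-1))² + 19*(-48 - 11*(-1)))/55237 = (841 + (-48 - 1*(-11))² + 19*(-48 - 1*(-11)))*(1/55237) = (841 + (-48 + 11)² + 19*(-48 + 11))*(1/55237) = (841 + (-37)² + 19*(-37))*(1/55237) = (841 + 1369 - 703)*(1/55237) = 1507*(1/55237) = 1507/55237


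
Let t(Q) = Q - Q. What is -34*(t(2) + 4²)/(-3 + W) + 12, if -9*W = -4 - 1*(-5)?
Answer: 1308/7 ≈ 186.86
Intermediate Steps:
t(Q) = 0
W = -⅑ (W = -(-4 - 1*(-5))/9 = -(-4 + 5)/9 = -⅑*1 = -⅑ ≈ -0.11111)
-34*(t(2) + 4²)/(-3 + W) + 12 = -34*(0 + 4²)/(-3 - ⅑) + 12 = -34*(0 + 16)/(-28/9) + 12 = -544*(-9)/28 + 12 = -34*(-36/7) + 12 = 1224/7 + 12 = 1308/7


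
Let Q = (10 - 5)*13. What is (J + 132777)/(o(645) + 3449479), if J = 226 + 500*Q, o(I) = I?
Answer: 165503/3450124 ≈ 0.047970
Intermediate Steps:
Q = 65 (Q = 5*13 = 65)
J = 32726 (J = 226 + 500*65 = 226 + 32500 = 32726)
(J + 132777)/(o(645) + 3449479) = (32726 + 132777)/(645 + 3449479) = 165503/3450124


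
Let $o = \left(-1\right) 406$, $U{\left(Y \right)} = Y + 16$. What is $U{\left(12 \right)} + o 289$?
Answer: $-117306$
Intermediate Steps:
$U{\left(Y \right)} = 16 + Y$
$o = -406$
$U{\left(12 \right)} + o 289 = \left(16 + 12\right) - 117334 = 28 - 117334 = -117306$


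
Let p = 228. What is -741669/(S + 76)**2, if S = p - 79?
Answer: -247223/16875 ≈ -14.650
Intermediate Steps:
S = 149 (S = 228 - 79 = 149)
-741669/(S + 76)**2 = -741669/(149 + 76)**2 = -741669/(225**2) = -741669/50625 = -741669*1/50625 = -247223/16875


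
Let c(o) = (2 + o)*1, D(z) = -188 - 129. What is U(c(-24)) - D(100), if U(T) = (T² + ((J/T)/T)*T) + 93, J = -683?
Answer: 20351/22 ≈ 925.04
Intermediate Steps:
D(z) = -317
c(o) = 2 + o
U(T) = 93 + T² - 683/T (U(T) = (T² + ((-683/T)/T)*T) + 93 = (T² + (-683/T²)*T) + 93 = (T² - 683/T) + 93 = 93 + T² - 683/T)
U(c(-24)) - D(100) = (93 + (2 - 24)² - 683/(2 - 24)) - 1*(-317) = (93 + (-22)² - 683/(-22)) + 317 = (93 + 484 - 683*(-1/22)) + 317 = (93 + 484 + 683/22) + 317 = 13377/22 + 317 = 20351/22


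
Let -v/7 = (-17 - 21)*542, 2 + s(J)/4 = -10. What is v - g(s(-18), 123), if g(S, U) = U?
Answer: 144049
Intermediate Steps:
s(J) = -48 (s(J) = -8 + 4*(-10) = -8 - 40 = -48)
v = 144172 (v = -7*(-17 - 21)*542 = -(-266)*542 = -7*(-20596) = 144172)
v - g(s(-18), 123) = 144172 - 1*123 = 144172 - 123 = 144049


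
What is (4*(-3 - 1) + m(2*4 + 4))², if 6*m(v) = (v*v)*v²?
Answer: 11833600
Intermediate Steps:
m(v) = v⁴/6 (m(v) = ((v*v)*v²)/6 = (v²*v²)/6 = v⁴/6)
(4*(-3 - 1) + m(2*4 + 4))² = (4*(-3 - 1) + (2*4 + 4)⁴/6)² = (4*(-4) + (8 + 4)⁴/6)² = (-16 + (⅙)*12⁴)² = (-16 + (⅙)*20736)² = (-16 + 3456)² = 3440² = 11833600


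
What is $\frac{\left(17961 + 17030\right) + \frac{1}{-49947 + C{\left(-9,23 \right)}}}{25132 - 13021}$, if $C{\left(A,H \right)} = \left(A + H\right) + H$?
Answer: $\frac{582133603}{201486670} \approx 2.8892$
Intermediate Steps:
$C{\left(A,H \right)} = A + 2 H$
$\frac{\left(17961 + 17030\right) + \frac{1}{-49947 + C{\left(-9,23 \right)}}}{25132 - 13021} = \frac{\left(17961 + 17030\right) + \frac{1}{-49947 + \left(-9 + 2 \cdot 23\right)}}{25132 - 13021} = \frac{34991 + \frac{1}{-49947 + \left(-9 + 46\right)}}{12111} = \left(34991 + \frac{1}{-49947 + 37}\right) \frac{1}{12111} = \left(34991 + \frac{1}{-49910}\right) \frac{1}{12111} = \left(34991 - \frac{1}{49910}\right) \frac{1}{12111} = \frac{1746400809}{49910} \cdot \frac{1}{12111} = \frac{582133603}{201486670}$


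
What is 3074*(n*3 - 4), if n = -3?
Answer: -39962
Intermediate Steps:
3074*(n*3 - 4) = 3074*(-3*3 - 4) = 3074*(-9 - 4) = 3074*(-13) = -39962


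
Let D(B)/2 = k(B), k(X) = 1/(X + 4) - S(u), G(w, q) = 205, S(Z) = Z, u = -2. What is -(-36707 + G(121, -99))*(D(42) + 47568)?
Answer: 39938918814/23 ≈ 1.7365e+9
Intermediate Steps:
k(X) = 2 + 1/(4 + X) (k(X) = 1/(X + 4) - 1*(-2) = 1/(4 + X) + 2 = 2 + 1/(4 + X))
D(B) = 2*(9 + 2*B)/(4 + B) (D(B) = 2*((9 + 2*B)/(4 + B)) = 2*(9 + 2*B)/(4 + B))
-(-36707 + G(121, -99))*(D(42) + 47568) = -(-36707 + 205)*(2*(9 + 2*42)/(4 + 42) + 47568) = -(-36502)*(2*(9 + 84)/46 + 47568) = -(-36502)*(2*(1/46)*93 + 47568) = -(-36502)*(93/23 + 47568) = -(-36502)*1094157/23 = -1*(-39938918814/23) = 39938918814/23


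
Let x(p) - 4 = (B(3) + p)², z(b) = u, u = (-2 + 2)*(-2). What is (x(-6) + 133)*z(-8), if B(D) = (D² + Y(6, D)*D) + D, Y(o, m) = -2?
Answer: 0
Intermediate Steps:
u = 0 (u = 0*(-2) = 0)
z(b) = 0
B(D) = D² - D (B(D) = (D² - 2*D) + D = D² - D)
x(p) = 4 + (6 + p)² (x(p) = 4 + (3*(-1 + 3) + p)² = 4 + (3*2 + p)² = 4 + (6 + p)²)
(x(-6) + 133)*z(-8) = ((4 + (6 - 6)²) + 133)*0 = ((4 + 0²) + 133)*0 = ((4 + 0) + 133)*0 = (4 + 133)*0 = 137*0 = 0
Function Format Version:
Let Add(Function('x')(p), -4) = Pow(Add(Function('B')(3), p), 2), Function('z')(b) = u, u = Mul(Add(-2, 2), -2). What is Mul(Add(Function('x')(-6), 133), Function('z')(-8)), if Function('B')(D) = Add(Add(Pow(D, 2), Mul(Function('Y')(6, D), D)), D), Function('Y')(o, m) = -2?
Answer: 0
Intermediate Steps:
u = 0 (u = Mul(0, -2) = 0)
Function('z')(b) = 0
Function('B')(D) = Add(Pow(D, 2), Mul(-1, D)) (Function('B')(D) = Add(Add(Pow(D, 2), Mul(-2, D)), D) = Add(Pow(D, 2), Mul(-1, D)))
Function('x')(p) = Add(4, Pow(Add(6, p), 2)) (Function('x')(p) = Add(4, Pow(Add(Mul(3, Add(-1, 3)), p), 2)) = Add(4, Pow(Add(Mul(3, 2), p), 2)) = Add(4, Pow(Add(6, p), 2)))
Mul(Add(Function('x')(-6), 133), Function('z')(-8)) = Mul(Add(Add(4, Pow(Add(6, -6), 2)), 133), 0) = Mul(Add(Add(4, Pow(0, 2)), 133), 0) = Mul(Add(Add(4, 0), 133), 0) = Mul(Add(4, 133), 0) = Mul(137, 0) = 0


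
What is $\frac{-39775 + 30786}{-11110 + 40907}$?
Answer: $- \frac{8989}{29797} \approx -0.30167$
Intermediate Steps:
$\frac{-39775 + 30786}{-11110 + 40907} = - \frac{8989}{29797}$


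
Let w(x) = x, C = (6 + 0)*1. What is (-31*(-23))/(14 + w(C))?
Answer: 713/20 ≈ 35.650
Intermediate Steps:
C = 6 (C = 6*1 = 6)
(-31*(-23))/(14 + w(C)) = (-31*(-23))/(14 + 6) = 713/20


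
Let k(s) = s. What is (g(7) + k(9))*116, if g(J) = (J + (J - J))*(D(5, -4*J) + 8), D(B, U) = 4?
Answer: 10788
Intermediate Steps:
g(J) = 12*J (g(J) = (J + (J - J))*(4 + 8) = (J + 0)*12 = J*12 = 12*J)
(g(7) + k(9))*116 = (12*7 + 9)*116 = (84 + 9)*116 = 93*116 = 10788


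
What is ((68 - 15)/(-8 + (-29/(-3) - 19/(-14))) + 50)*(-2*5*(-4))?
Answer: 343040/127 ≈ 2701.1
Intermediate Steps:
((68 - 15)/(-8 + (-29/(-3) - 19/(-14))) + 50)*(-2*5*(-4)) = (53/(-8 + (-29*(-⅓) - 19*(-1/14))) + 50)*(-10*(-4)) = (53/(-8 + (29/3 + 19/14)) + 50)*40 = (53/(-8 + 463/42) + 50)*40 = (53/(127/42) + 50)*40 = (53*(42/127) + 50)*40 = (2226/127 + 50)*40 = (8576/127)*40 = 343040/127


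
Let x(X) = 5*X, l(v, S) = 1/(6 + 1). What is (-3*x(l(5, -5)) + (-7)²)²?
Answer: 107584/49 ≈ 2195.6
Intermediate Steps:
l(v, S) = ⅐ (l(v, S) = 1/7 = ⅐)
(-3*x(l(5, -5)) + (-7)²)² = (-15/7 + (-7)²)² = (-3*5/7 + 49)² = (-15/7 + 49)² = (328/7)² = 107584/49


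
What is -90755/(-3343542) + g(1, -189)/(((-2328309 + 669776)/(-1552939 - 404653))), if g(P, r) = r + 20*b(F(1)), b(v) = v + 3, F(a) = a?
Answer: -713286206561761/5545374743886 ≈ -128.63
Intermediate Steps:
b(v) = 3 + v
g(P, r) = 80 + r (g(P, r) = r + 20*(3 + 1) = r + 20*4 = r + 80 = 80 + r)
-90755/(-3343542) + g(1, -189)/(((-2328309 + 669776)/(-1552939 - 404653))) = -90755/(-3343542) + (80 - 189)/(((-2328309 + 669776)/(-1552939 - 404653))) = -90755*(-1/3343542) - 109/((-1658533/(-1957592))) = 90755/3343542 - 109/((-1658533*(-1/1957592))) = 90755/3343542 - 109/1658533/1957592 = 90755/3343542 - 109*1957592/1658533 = 90755/3343542 - 213377528/1658533 = -713286206561761/5545374743886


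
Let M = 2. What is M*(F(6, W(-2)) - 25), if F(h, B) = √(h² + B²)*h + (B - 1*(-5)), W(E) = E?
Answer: -44 + 24*√10 ≈ 31.895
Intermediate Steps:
F(h, B) = 5 + B + h*√(B² + h²) (F(h, B) = √(B² + h²)*h + (B + 5) = h*√(B² + h²) + (5 + B) = 5 + B + h*√(B² + h²))
M*(F(6, W(-2)) - 25) = 2*((5 - 2 + 6*√((-2)² + 6²)) - 25) = 2*((5 - 2 + 6*√(4 + 36)) - 25) = 2*((5 - 2 + 6*√40) - 25) = 2*((5 - 2 + 6*(2*√10)) - 25) = 2*((5 - 2 + 12*√10) - 25) = 2*((3 + 12*√10) - 25) = 2*(-22 + 12*√10) = -44 + 24*√10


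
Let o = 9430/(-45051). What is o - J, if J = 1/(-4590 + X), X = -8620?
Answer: -124525249/595123710 ≈ -0.20924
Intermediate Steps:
o = -9430/45051 (o = 9430*(-1/45051) = -9430/45051 ≈ -0.20932)
J = -1/13210 (J = 1/(-4590 - 8620) = 1/(-13210) = -1/13210 ≈ -7.5700e-5)
o - J = -9430/45051 - 1*(-1/13210) = -9430/45051 + 1/13210 = -124525249/595123710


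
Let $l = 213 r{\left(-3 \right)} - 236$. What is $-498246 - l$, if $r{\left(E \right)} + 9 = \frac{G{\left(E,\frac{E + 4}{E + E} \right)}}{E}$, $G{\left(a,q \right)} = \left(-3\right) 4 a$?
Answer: $-493537$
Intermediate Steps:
$G{\left(a,q \right)} = - 12 a$
$r{\left(E \right)} = -21$ ($r{\left(E \right)} = -9 + \frac{\left(-12\right) E}{E} = -9 - 12 = -21$)
$l = -4709$ ($l = 213 \left(-21\right) - 236 = -4473 - 236 = -4709$)
$-498246 - l = -498246 - -4709 = -498246 + 4709 = -493537$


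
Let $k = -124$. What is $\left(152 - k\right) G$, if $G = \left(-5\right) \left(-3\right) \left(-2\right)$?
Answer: $-8280$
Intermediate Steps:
$G = -30$ ($G = 15 \left(-2\right) = -30$)
$\left(152 - k\right) G = \left(152 - -124\right) \left(-30\right) = \left(152 + 124\right) \left(-30\right) = 276 \left(-30\right) = -8280$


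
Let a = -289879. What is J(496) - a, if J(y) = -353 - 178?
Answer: 289348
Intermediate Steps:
J(y) = -531
J(496) - a = -531 - 1*(-289879) = -531 + 289879 = 289348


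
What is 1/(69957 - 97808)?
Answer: -1/27851 ≈ -3.5905e-5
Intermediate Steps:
1/(69957 - 97808) = 1/(-27851) = -1/27851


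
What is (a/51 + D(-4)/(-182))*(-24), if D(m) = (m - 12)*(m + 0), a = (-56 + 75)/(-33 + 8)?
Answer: 340232/38675 ≈ 8.7972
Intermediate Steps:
a = -19/25 (a = 19/(-25) = 19*(-1/25) = -19/25 ≈ -0.76000)
D(m) = m*(-12 + m) (D(m) = (-12 + m)*m = m*(-12 + m))
(a/51 + D(-4)/(-182))*(-24) = (-19/25/51 - 4*(-12 - 4)/(-182))*(-24) = (-19/25*1/51 - 4*(-16)*(-1/182))*(-24) = (-19/1275 + 64*(-1/182))*(-24) = (-19/1275 - 32/91)*(-24) = -42529/116025*(-24) = 340232/38675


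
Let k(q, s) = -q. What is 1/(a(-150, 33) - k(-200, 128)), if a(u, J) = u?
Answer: -1/350 ≈ -0.0028571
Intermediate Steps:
1/(a(-150, 33) - k(-200, 128)) = 1/(-150 - (-1)*(-200)) = 1/(-150 - 1*200) = 1/(-150 - 200) = 1/(-350) = -1/350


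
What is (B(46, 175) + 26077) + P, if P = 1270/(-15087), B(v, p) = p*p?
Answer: 855461804/15087 ≈ 56702.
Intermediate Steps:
B(v, p) = p**2
P = -1270/15087 (P = 1270*(-1/15087) = -1270/15087 ≈ -0.084178)
(B(46, 175) + 26077) + P = (175**2 + 26077) - 1270/15087 = (30625 + 26077) - 1270/15087 = 56702 - 1270/15087 = 855461804/15087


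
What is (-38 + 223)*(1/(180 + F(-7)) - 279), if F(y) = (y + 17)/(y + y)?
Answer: -12955106/251 ≈ -51614.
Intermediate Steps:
F(y) = (17 + y)/(2*y) (F(y) = (17 + y)/((2*y)) = (17 + y)*(1/(2*y)) = (17 + y)/(2*y))
(-38 + 223)*(1/(180 + F(-7)) - 279) = (-38 + 223)*(1/(180 + (½)*(17 - 7)/(-7)) - 279) = 185*(1/(180 + (½)*(-⅐)*10) - 279) = 185*(1/(180 - 5/7) - 279) = 185*(1/(1255/7) - 279) = 185*(7/1255 - 279) = 185*(-350138/1255) = -12955106/251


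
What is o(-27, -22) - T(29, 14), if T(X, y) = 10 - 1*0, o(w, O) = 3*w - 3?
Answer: -94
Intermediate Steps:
o(w, O) = -3 + 3*w
T(X, y) = 10 (T(X, y) = 10 + 0 = 10)
o(-27, -22) - T(29, 14) = (-3 + 3*(-27)) - 1*10 = (-3 - 81) - 10 = -84 - 10 = -94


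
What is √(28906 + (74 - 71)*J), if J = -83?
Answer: √28657 ≈ 169.28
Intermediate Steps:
√(28906 + (74 - 71)*J) = √(28906 + (74 - 71)*(-83)) = √(28906 + 3*(-83)) = √(28906 - 249) = √28657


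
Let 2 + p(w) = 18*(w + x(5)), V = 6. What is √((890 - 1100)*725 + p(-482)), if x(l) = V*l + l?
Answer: I*√160298 ≈ 400.37*I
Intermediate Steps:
x(l) = 7*l (x(l) = 6*l + l = 7*l)
p(w) = 628 + 18*w (p(w) = -2 + 18*(w + 7*5) = -2 + 18*(w + 35) = -2 + 18*(35 + w) = -2 + (630 + 18*w) = 628 + 18*w)
√((890 - 1100)*725 + p(-482)) = √((890 - 1100)*725 + (628 + 18*(-482))) = √(-210*725 + (628 - 8676)) = √(-152250 - 8048) = √(-160298) = I*√160298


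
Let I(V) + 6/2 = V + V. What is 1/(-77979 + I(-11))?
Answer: -1/78004 ≈ -1.2820e-5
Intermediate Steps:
I(V) = -3 + 2*V (I(V) = -3 + (V + V) = -3 + 2*V)
1/(-77979 + I(-11)) = 1/(-77979 + (-3 + 2*(-11))) = 1/(-77979 + (-3 - 22)) = 1/(-77979 - 25) = 1/(-78004) = -1/78004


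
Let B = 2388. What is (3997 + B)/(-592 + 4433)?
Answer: 6385/3841 ≈ 1.6623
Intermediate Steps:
(3997 + B)/(-592 + 4433) = (3997 + 2388)/(-592 + 4433) = 6385/3841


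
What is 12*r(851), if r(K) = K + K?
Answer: 20424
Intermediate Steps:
r(K) = 2*K
12*r(851) = 12*(2*851) = 12*1702 = 20424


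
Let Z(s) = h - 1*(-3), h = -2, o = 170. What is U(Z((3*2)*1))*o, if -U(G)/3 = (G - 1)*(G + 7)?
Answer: 0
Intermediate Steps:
Z(s) = 1 (Z(s) = -2 - 1*(-3) = -2 + 3 = 1)
U(G) = -3*(-1 + G)*(7 + G) (U(G) = -3*(G - 1)*(G + 7) = -3*(-1 + G)*(7 + G))
U(Z((3*2)*1))*o = (21 - 18*1 - 3*1²)*170 = (21 - 18 - 3*1)*170 = (21 - 18 - 3)*170 = 0*170 = 0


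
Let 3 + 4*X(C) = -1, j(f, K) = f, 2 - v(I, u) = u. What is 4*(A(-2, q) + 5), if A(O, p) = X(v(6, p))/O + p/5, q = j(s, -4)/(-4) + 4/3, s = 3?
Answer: 337/15 ≈ 22.467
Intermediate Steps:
v(I, u) = 2 - u
X(C) = -1 (X(C) = -¾ + (¼)*(-1) = -¾ - ¼ = -1)
q = 7/12 (q = 3/(-4) + 4/3 = 3*(-¼) + 4*(⅓) = -¾ + 4/3 = 7/12 ≈ 0.58333)
A(O, p) = -1/O + p/5
4*(A(-2, q) + 5) = 4*((-1/(-2) + (⅕)*(7/12)) + 5) = 4*((-1*(-½) + 7/60) + 5) = 4*((½ + 7/60) + 5) = 4*(37/60 + 5) = 4*(337/60) = 337/15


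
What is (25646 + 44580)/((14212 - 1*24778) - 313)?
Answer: -70226/10879 ≈ -6.4552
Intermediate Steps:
(25646 + 44580)/((14212 - 1*24778) - 313) = 70226/((14212 - 24778) - 313) = 70226/(-10566 - 313) = 70226/(-10879) = 70226*(-1/10879) = -70226/10879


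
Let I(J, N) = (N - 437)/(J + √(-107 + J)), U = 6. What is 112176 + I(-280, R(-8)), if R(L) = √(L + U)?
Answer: (√2 + 336528*√43 + 31409717*I)/(3*√43 + 280*I) ≈ 1.1218e+5 + 0.10408*I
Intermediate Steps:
R(L) = √(6 + L) (R(L) = √(L + 6) = √(6 + L))
I(J, N) = (-437 + N)/(J + √(-107 + J))
112176 + I(-280, R(-8)) = 112176 + (-437 + √(6 - 8))/(-280 + √(-107 - 280)) = 112176 + (-437 + √(-2))/(-280 + √(-387)) = 112176 + (-437 + I*√2)/(-280 + 3*I*√43)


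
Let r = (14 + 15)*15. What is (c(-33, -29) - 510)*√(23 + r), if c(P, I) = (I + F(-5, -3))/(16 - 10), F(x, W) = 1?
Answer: -1544*√458/3 ≈ -11014.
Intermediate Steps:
r = 435 (r = 29*15 = 435)
c(P, I) = ⅙ + I/6 (c(P, I) = (I + 1)/(16 - 10) = (1 + I)/6 = (1 + I)*(⅙) = ⅙ + I/6)
(c(-33, -29) - 510)*√(23 + r) = ((⅙ + (⅙)*(-29)) - 510)*√(23 + 435) = ((⅙ - 29/6) - 510)*√458 = (-14/3 - 510)*√458 = -1544*√458/3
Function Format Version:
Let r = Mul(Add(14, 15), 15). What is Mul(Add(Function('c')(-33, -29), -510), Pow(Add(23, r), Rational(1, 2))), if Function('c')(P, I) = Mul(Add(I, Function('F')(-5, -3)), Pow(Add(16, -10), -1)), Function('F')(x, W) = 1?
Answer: Mul(Rational(-1544, 3), Pow(458, Rational(1, 2))) ≈ -11014.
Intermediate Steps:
r = 435 (r = Mul(29, 15) = 435)
Function('c')(P, I) = Add(Rational(1, 6), Mul(Rational(1, 6), I)) (Function('c')(P, I) = Mul(Add(I, 1), Pow(Add(16, -10), -1)) = Mul(Add(1, I), Pow(6, -1)) = Mul(Add(1, I), Rational(1, 6)) = Add(Rational(1, 6), Mul(Rational(1, 6), I)))
Mul(Add(Function('c')(-33, -29), -510), Pow(Add(23, r), Rational(1, 2))) = Mul(Add(Add(Rational(1, 6), Mul(Rational(1, 6), -29)), -510), Pow(Add(23, 435), Rational(1, 2))) = Mul(Add(Add(Rational(1, 6), Rational(-29, 6)), -510), Pow(458, Rational(1, 2))) = Mul(Add(Rational(-14, 3), -510), Pow(458, Rational(1, 2))) = Mul(Rational(-1544, 3), Pow(458, Rational(1, 2)))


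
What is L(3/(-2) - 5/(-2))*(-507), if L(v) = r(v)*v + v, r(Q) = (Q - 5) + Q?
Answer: 1014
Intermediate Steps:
r(Q) = -5 + 2*Q (r(Q) = (-5 + Q) + Q = -5 + 2*Q)
L(v) = v + v*(-5 + 2*v) (L(v) = (-5 + 2*v)*v + v = v*(-5 + 2*v) + v = v + v*(-5 + 2*v))
L(3/(-2) - 5/(-2))*(-507) = (2*(3/(-2) - 5/(-2))*(-2 + (3/(-2) - 5/(-2))))*(-507) = (2*(3*(-1/2) - 5*(-1/2))*(-2 + (3*(-1/2) - 5*(-1/2))))*(-507) = (2*(-3/2 + 5/2)*(-2 + (-3/2 + 5/2)))*(-507) = (2*1*(-2 + 1))*(-507) = (2*1*(-1))*(-507) = -2*(-507) = 1014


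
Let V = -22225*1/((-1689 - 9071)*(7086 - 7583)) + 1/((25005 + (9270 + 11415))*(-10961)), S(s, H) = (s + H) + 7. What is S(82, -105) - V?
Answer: -611996750853269/38259734843640 ≈ -15.996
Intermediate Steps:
S(s, H) = 7 + H + s (S(s, H) = (H + s) + 7 = 7 + H + s)
V = -159006644971/38259734843640 (V = -22225/((-497*(-10760))) - 1/10961/(25005 + 20685) = -22225/5347720 - 1/10961/45690 = -22225*1/5347720 + (1/45690)*(-1/10961) = -635/152792 - 1/500808090 = -159006644971/38259734843640 ≈ -0.0041560)
S(82, -105) - V = (7 - 105 + 82) - 1*(-159006644971/38259734843640) = -16 + 159006644971/38259734843640 = -611996750853269/38259734843640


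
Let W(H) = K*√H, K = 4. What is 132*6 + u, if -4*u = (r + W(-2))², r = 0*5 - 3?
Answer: 3191/4 + 6*I*√2 ≈ 797.75 + 8.4853*I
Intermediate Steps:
W(H) = 4*√H
r = -3 (r = 0 - 3 = -3)
u = -(-3 + 4*I*√2)²/4 (u = -(-3 + 4*√(-2))²/4 = -(-3 + 4*(I*√2))²/4 = -(-3 + 4*I*√2)²/4 ≈ 5.75 + 8.4853*I)
132*6 + u = 132*6 + (23/4 + 6*I*√2) = 792 + (23/4 + 6*I*√2) = 3191/4 + 6*I*√2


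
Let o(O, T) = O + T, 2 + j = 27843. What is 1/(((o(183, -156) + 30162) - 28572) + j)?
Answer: 1/29458 ≈ 3.3947e-5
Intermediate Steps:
j = 27841 (j = -2 + 27843 = 27841)
1/(((o(183, -156) + 30162) - 28572) + j) = 1/((((183 - 156) + 30162) - 28572) + 27841) = 1/(((27 + 30162) - 28572) + 27841) = 1/((30189 - 28572) + 27841) = 1/(1617 + 27841) = 1/29458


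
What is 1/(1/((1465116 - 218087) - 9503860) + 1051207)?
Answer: 8256831/8679638545016 ≈ 9.5129e-7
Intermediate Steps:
1/(1/((1465116 - 218087) - 9503860) + 1051207) = 1/(1/(1247029 - 9503860) + 1051207) = 1/(1/(-8256831) + 1051207) = 1/(-1/8256831 + 1051207) = 1/(8679638545016/8256831) = 8256831/8679638545016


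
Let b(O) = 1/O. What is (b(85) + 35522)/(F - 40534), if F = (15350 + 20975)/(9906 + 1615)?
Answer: -11595391097/13230416855 ≈ -0.87642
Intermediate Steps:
F = 36325/11521 ≈ 3.1529
(b(85) + 35522)/(F - 40534) = (1/85 + 35522)/(36325/11521 - 40534) = (1/85 + 35522)/(-466955889/11521) = (3019371/85)*(-11521/466955889) = -11595391097/13230416855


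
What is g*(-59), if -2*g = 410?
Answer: 12095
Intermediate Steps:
g = -205 (g = -1/2*410 = -205)
g*(-59) = -205*(-59) = 12095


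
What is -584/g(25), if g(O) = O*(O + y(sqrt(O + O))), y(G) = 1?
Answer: -292/325 ≈ -0.89846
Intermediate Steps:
g(O) = O*(1 + O) (g(O) = O*(O + 1) = O*(1 + O))
-584/g(25) = -584*1/(25*(1 + 25)) = -584/(25*26) = -584/650 = -584*1/650 = -292/325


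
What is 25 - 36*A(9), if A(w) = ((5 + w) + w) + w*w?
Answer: -3719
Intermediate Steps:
A(w) = 5 + w**2 + 2*w (A(w) = (5 + 2*w) + w**2 = 5 + w**2 + 2*w)
25 - 36*A(9) = 25 - 36*(5 + 9**2 + 2*9) = 25 - 36*(5 + 81 + 18) = 25 - 36*104 = 25 - 3744 = -3719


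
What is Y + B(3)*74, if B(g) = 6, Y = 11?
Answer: 455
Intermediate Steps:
Y + B(3)*74 = 11 + 6*74 = 11 + 444 = 455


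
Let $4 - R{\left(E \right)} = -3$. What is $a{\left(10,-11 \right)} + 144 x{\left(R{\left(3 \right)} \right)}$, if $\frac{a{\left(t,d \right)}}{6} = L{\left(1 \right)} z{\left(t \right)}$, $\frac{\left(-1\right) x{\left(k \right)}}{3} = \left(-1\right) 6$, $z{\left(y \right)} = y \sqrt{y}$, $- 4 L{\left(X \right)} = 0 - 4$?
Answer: $2592 + 60 \sqrt{10} \approx 2781.7$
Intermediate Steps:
$R{\left(E \right)} = 7$ ($R{\left(E \right)} = 4 - -3 = 4 + 3 = 7$)
$L{\left(X \right)} = 1$ ($L{\left(X \right)} = - \frac{0 - 4}{4} = \left(- \frac{1}{4}\right) \left(-4\right) = 1$)
$z{\left(y \right)} = y^{\frac{3}{2}}$
$x{\left(k \right)} = 18$ ($x{\left(k \right)} = - 3 \left(\left(-1\right) 6\right) = \left(-3\right) \left(-6\right) = 18$)
$a{\left(t,d \right)} = 6 t^{\frac{3}{2}}$ ($a{\left(t,d \right)} = 6 \cdot 1 t^{\frac{3}{2}} = 6 t^{\frac{3}{2}}$)
$a{\left(10,-11 \right)} + 144 x{\left(R{\left(3 \right)} \right)} = 6 \cdot 10^{\frac{3}{2}} + 144 \cdot 18 = 6 \cdot 10 \sqrt{10} + 2592 = 60 \sqrt{10} + 2592 = 2592 + 60 \sqrt{10}$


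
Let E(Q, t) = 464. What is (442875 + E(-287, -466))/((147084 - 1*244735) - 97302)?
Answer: -443339/194953 ≈ -2.2741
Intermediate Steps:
(442875 + E(-287, -466))/((147084 - 1*244735) - 97302) = (442875 + 464)/((147084 - 1*244735) - 97302) = 443339/((147084 - 244735) - 97302) = 443339/(-97651 - 97302) = 443339/(-194953) = 443339*(-1/194953) = -443339/194953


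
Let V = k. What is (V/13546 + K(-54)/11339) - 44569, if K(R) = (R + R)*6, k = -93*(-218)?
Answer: -3422746171204/76799047 ≈ -44568.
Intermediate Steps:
k = 20274
K(R) = 12*R (K(R) = (2*R)*6 = 12*R)
V = 20274
(V/13546 + K(-54)/11339) - 44569 = (20274/13546 + (12*(-54))/11339) - 44569 = (20274*(1/13546) - 648*1/11339) - 44569 = (10137/6773 - 648/11339) - 44569 = 110554539/76799047 - 44569 = -3422746171204/76799047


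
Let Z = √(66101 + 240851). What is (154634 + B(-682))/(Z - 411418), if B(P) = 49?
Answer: -10606561749/28210743962 - 51561*√76738/28210743962 ≈ -0.37648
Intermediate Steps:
Z = 2*√76738 (Z = √306952 = 2*√76738 ≈ 554.03)
(154634 + B(-682))/(Z - 411418) = (154634 + 49)/(2*√76738 - 411418) = 154683/(-411418 + 2*√76738)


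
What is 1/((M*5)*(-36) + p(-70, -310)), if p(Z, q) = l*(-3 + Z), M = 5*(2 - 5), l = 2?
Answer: 1/2554 ≈ 0.00039154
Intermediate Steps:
M = -15 (M = 5*(-3) = -15)
p(Z, q) = -6 + 2*Z (p(Z, q) = 2*(-3 + Z) = -6 + 2*Z)
1/((M*5)*(-36) + p(-70, -310)) = 1/(-15*5*(-36) + (-6 + 2*(-70))) = 1/(-75*(-36) + (-6 - 140)) = 1/(2700 - 146) = 1/2554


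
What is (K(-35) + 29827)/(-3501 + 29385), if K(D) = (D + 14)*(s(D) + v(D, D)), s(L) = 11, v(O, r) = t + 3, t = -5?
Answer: 14819/12942 ≈ 1.1450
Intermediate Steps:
v(O, r) = -2 (v(O, r) = -5 + 3 = -2)
K(D) = 126 + 9*D (K(D) = (D + 14)*(11 - 2) = (14 + D)*9 = 126 + 9*D)
(K(-35) + 29827)/(-3501 + 29385) = ((126 + 9*(-35)) + 29827)/(-3501 + 29385) = ((126 - 315) + 29827)/25884 = (-189 + 29827)*(1/25884) = 29638*(1/25884) = 14819/12942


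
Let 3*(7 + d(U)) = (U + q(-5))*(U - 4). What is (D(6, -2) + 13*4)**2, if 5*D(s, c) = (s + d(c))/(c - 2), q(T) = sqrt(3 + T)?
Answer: 1075361/400 + 1037*I*sqrt(2)/100 ≈ 2688.4 + 14.665*I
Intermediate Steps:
d(U) = -7 + (-4 + U)*(U + I*sqrt(2))/3 (d(U) = -7 + ((U + sqrt(3 - 5))*(U - 4))/3 = -7 + ((U + sqrt(-2))*(-4 + U))/3 = -7 + ((U + I*sqrt(2))*(-4 + U))/3 = -7 + ((-4 + U)*(U + I*sqrt(2)))/3 = -7 + (-4 + U)*(U + I*sqrt(2))/3)
D(s, c) = (-7 + s - 4*c/3 + c**2/3 - 4*I*sqrt(2)/3 + I*c*sqrt(2)/3)/(5*(-2 + c)) (D(s, c) = ((s + (-7 - 4*c/3 + c**2/3 - 4*I*sqrt(2)/3 + I*c*sqrt(2)/3))/(c - 2))/5 = ((-7 + s - 4*c/3 + c**2/3 - 4*I*sqrt(2)/3 + I*c*sqrt(2)/3)/(-2 + c))/5 = (-7 + s - 4*c/3 + c**2/3 - 4*I*sqrt(2)/3 + I*c*sqrt(2)/3)/(5*(-2 + c)))
(D(6, -2) + 13*4)**2 = ((-21 + (-2)**2 - 4*(-2) + 3*6 - 4*I*sqrt(2) + I*(-2)*sqrt(2))/(15*(-2 - 2)) + 13*4)**2 = ((1/15)*(-21 + 4 + 8 + 18 - 4*I*sqrt(2) - 2*I*sqrt(2))/(-4) + 52)**2 = ((1/15)*(-1/4)*(9 - 6*I*sqrt(2)) + 52)**2 = ((-3/20 + I*sqrt(2)/10) + 52)**2 = (1037/20 + I*sqrt(2)/10)**2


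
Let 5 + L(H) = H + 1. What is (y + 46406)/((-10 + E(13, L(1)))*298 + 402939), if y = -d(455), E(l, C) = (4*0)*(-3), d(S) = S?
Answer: 2703/23527 ≈ 0.11489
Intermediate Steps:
L(H) = -4 + H (L(H) = -5 + (H + 1) = -5 + (1 + H) = -4 + H)
E(l, C) = 0 (E(l, C) = 0*(-3) = 0)
y = -455 (y = -1*455 = -455)
(y + 46406)/((-10 + E(13, L(1)))*298 + 402939) = (-455 + 46406)/((-10 + 0)*298 + 402939) = 45951/(-10*298 + 402939) = 45951/(-2980 + 402939) = 45951/399959 = 45951*(1/399959) = 2703/23527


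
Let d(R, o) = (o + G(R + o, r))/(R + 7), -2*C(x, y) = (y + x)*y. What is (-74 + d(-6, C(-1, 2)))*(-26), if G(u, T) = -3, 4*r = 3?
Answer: 2028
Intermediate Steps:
r = ¾ (r = (¼)*3 = ¾ ≈ 0.75000)
C(x, y) = -y*(x + y)/2 (C(x, y) = -(y + x)*y/2 = -(x + y)*y/2 = -y*(x + y)/2)
d(R, o) = (-3 + o)/(7 + R) (d(R, o) = (o - 3)/(R + 7) = (-3 + o)/(7 + R))
(-74 + d(-6, C(-1, 2)))*(-26) = (-74 + (-3 - ½*2*(-1 + 2))/(7 - 6))*(-26) = (-74 + (-3 - ½*2*1)/1)*(-26) = (-74 + 1*(-3 - 1))*(-26) = (-74 + 1*(-4))*(-26) = (-74 - 4)*(-26) = -78*(-26) = 2028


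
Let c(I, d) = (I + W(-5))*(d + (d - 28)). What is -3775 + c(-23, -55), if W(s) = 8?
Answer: -1705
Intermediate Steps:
c(I, d) = (-28 + 2*d)*(8 + I) (c(I, d) = (I + 8)*(d + (d - 28)) = (8 + I)*(d + (-28 + d)) = (8 + I)*(-28 + 2*d) = (-28 + 2*d)*(8 + I))
-3775 + c(-23, -55) = -3775 + (-224 - 28*(-23) + 16*(-55) + 2*(-23)*(-55)) = -3775 + (-224 + 644 - 880 + 2530) = -3775 + 2070 = -1705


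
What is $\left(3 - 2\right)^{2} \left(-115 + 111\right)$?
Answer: $-4$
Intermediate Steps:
$\left(3 - 2\right)^{2} \left(-115 + 111\right) = 1^{2} \left(-4\right) = 1 \left(-4\right) = -4$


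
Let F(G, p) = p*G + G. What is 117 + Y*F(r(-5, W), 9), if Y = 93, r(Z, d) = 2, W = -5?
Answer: 1977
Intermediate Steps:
F(G, p) = G + G*p (F(G, p) = G*p + G = G + G*p)
117 + Y*F(r(-5, W), 9) = 117 + 93*(2*(1 + 9)) = 117 + 93*(2*10) = 117 + 93*20 = 117 + 1860 = 1977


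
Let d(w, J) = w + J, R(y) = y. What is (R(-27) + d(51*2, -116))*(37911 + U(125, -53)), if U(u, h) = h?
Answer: -1552178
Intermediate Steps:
d(w, J) = J + w
(R(-27) + d(51*2, -116))*(37911 + U(125, -53)) = (-27 + (-116 + 51*2))*(37911 - 53) = (-27 + (-116 + 102))*37858 = (-27 - 14)*37858 = -41*37858 = -1552178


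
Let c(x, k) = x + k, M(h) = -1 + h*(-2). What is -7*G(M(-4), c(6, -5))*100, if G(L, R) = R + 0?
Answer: -700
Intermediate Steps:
M(h) = -1 - 2*h
c(x, k) = k + x
G(L, R) = R
-7*G(M(-4), c(6, -5))*100 = -7*(-5 + 6)*100 = -7*1*100 = -7*100 = -700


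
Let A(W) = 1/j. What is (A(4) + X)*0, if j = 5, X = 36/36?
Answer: 0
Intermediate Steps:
X = 1 (X = 36*(1/36) = 1)
A(W) = ⅕ (A(W) = 1/5 = ⅕)
(A(4) + X)*0 = (⅕ + 1)*0 = (6/5)*0 = 0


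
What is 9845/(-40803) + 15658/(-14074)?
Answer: -388725952/287130711 ≈ -1.3538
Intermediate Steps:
9845/(-40803) + 15658/(-14074) = 9845*(-1/40803) + 15658*(-1/14074) = -9845/40803 - 7829/7037 = -388725952/287130711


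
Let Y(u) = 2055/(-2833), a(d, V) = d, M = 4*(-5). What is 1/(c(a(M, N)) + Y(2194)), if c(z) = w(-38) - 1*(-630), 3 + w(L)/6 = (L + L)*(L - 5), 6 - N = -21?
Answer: 2833/57281205 ≈ 4.9458e-5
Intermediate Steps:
N = 27 (N = 6 - 1*(-21) = 6 + 21 = 27)
M = -20
w(L) = -18 + 12*L*(-5 + L) (w(L) = -18 + 6*((L + L)*(L - 5)) = -18 + 6*((2*L)*(-5 + L)) = -18 + 6*(2*L*(-5 + L)) = -18 + 12*L*(-5 + L))
Y(u) = -2055/2833 (Y(u) = 2055*(-1/2833) = -2055/2833)
c(z) = 20220 (c(z) = (-18 - 60*(-38) + 12*(-38)²) - 1*(-630) = (-18 + 2280 + 12*1444) + 630 = (-18 + 2280 + 17328) + 630 = 19590 + 630 = 20220)
1/(c(a(M, N)) + Y(2194)) = 1/(20220 - 2055/2833) = 1/(57281205/2833) = 2833/57281205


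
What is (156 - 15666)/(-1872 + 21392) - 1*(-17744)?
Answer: 34634737/1952 ≈ 17743.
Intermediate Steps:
(156 - 15666)/(-1872 + 21392) - 1*(-17744) = -15510/19520 + 17744 = -15510*1/19520 + 17744 = -1551/1952 + 17744 = 34634737/1952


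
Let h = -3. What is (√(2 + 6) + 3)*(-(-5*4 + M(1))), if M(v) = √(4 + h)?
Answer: 57 + 38*√2 ≈ 110.74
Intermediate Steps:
M(v) = 1 (M(v) = √(4 - 3) = √1 = 1)
(√(2 + 6) + 3)*(-(-5*4 + M(1))) = (√(2 + 6) + 3)*(-(-5*4 + 1)) = (√8 + 3)*(-(-20 + 1)) = (2*√2 + 3)*(-1*(-19)) = (3 + 2*√2)*19 = 57 + 38*√2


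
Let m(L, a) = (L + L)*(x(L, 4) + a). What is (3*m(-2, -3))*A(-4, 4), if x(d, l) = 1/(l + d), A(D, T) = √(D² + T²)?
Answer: 120*√2 ≈ 169.71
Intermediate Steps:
x(d, l) = 1/(d + l)
m(L, a) = 2*L*(a + 1/(4 + L)) (m(L, a) = (L + L)*(1/(L + 4) + a) = (2*L)*(1/(4 + L) + a) = (2*L)*(a + 1/(4 + L)) = 2*L*(a + 1/(4 + L)))
(3*m(-2, -3))*A(-4, 4) = (3*(2*(-2)*(1 - 3*(4 - 2))/(4 - 2)))*√((-4)² + 4²) = (3*(2*(-2)*(1 - 3*2)/2))*√(16 + 16) = (3*(2*(-2)*(½)*(1 - 6)))*√32 = (3*(2*(-2)*(½)*(-5)))*(4*√2) = (3*10)*(4*√2) = 30*(4*√2) = 120*√2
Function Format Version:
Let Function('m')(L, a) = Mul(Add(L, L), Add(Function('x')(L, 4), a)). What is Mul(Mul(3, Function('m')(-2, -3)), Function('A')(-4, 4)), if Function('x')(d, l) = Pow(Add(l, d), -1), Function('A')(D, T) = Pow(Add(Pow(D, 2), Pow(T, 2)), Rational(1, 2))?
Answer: Mul(120, Pow(2, Rational(1, 2))) ≈ 169.71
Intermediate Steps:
Function('x')(d, l) = Pow(Add(d, l), -1)
Function('m')(L, a) = Mul(2, L, Add(a, Pow(Add(4, L), -1))) (Function('m')(L, a) = Mul(Add(L, L), Add(Pow(Add(L, 4), -1), a)) = Mul(Mul(2, L), Add(Pow(Add(4, L), -1), a)) = Mul(Mul(2, L), Add(a, Pow(Add(4, L), -1))) = Mul(2, L, Add(a, Pow(Add(4, L), -1))))
Mul(Mul(3, Function('m')(-2, -3)), Function('A')(-4, 4)) = Mul(Mul(3, Mul(2, -2, Pow(Add(4, -2), -1), Add(1, Mul(-3, Add(4, -2))))), Pow(Add(Pow(-4, 2), Pow(4, 2)), Rational(1, 2))) = Mul(Mul(3, Mul(2, -2, Pow(2, -1), Add(1, Mul(-3, 2)))), Pow(Add(16, 16), Rational(1, 2))) = Mul(Mul(3, Mul(2, -2, Rational(1, 2), Add(1, -6))), Pow(32, Rational(1, 2))) = Mul(Mul(3, Mul(2, -2, Rational(1, 2), -5)), Mul(4, Pow(2, Rational(1, 2)))) = Mul(Mul(3, 10), Mul(4, Pow(2, Rational(1, 2)))) = Mul(30, Mul(4, Pow(2, Rational(1, 2)))) = Mul(120, Pow(2, Rational(1, 2)))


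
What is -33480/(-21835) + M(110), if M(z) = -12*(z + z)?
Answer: -11522184/4367 ≈ -2638.5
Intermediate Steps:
M(z) = -24*z
-33480/(-21835) + M(110) = -33480/(-21835) - 24*110 = -33480*(-1/21835) - 2640 = 6696/4367 - 2640 = -11522184/4367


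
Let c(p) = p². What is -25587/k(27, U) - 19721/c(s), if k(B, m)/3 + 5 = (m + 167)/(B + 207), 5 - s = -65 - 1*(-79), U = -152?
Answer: 46293637/31185 ≈ 1484.5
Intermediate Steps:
s = -9 (s = 5 - (-65 - 1*(-79)) = 5 - (-65 + 79) = 5 - 1*14 = 5 - 14 = -9)
k(B, m) = -15 + 3*(167 + m)/(207 + B) (k(B, m) = -15 + 3*((m + 167)/(B + 207)) = -15 + 3*((167 + m)/(207 + B)) = -15 + 3*(167 + m)/(207 + B))
-25587/k(27, U) - 19721/c(s) = -25587*(207 + 27)/(3*(-868 - 152 - 5*27)) - 19721/((-9)²) = -25587*78/(-868 - 152 - 135) - 19721/81 = -25587/(3*(1/234)*(-1155)) - 19721*1/81 = -25587/(-385/26) - 19721/81 = -25587*(-26/385) - 19721/81 = 665262/385 - 19721/81 = 46293637/31185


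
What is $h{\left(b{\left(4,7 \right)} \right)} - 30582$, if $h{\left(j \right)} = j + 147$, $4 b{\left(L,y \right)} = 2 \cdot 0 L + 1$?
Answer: $- \frac{121739}{4} \approx -30435.0$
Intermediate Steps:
$b{\left(L,y \right)} = \frac{1}{4}$ ($b{\left(L,y \right)} = \frac{2 \cdot 0 L + 1}{4} = \frac{2 \cdot 0 + 1}{4} = \frac{0 + 1}{4} = \frac{1}{4} \cdot 1 = \frac{1}{4}$)
$h{\left(j \right)} = 147 + j$
$h{\left(b{\left(4,7 \right)} \right)} - 30582 = \left(147 + \frac{1}{4}\right) - 30582 = \frac{589}{4} - 30582 = - \frac{121739}{4}$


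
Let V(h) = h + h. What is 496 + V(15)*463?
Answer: 14386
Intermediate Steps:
V(h) = 2*h
496 + V(15)*463 = 496 + (2*15)*463 = 496 + 30*463 = 496 + 13890 = 14386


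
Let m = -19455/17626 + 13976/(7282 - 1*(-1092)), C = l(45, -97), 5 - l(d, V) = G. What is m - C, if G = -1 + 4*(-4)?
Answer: -1581888961/73800062 ≈ -21.435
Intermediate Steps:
G = -17 (G = -1 - 16 = -17)
l(d, V) = 22 (l(d, V) = 5 - 1*(-17) = 5 + 17 = 22)
C = 22
m = 41712403/73800062 (m = -19455*1/17626 + 13976/(7282 + 1092) = -19455/17626 + 13976/8374 = -19455/17626 + 13976*(1/8374) = -19455/17626 + 6988/4187 = 41712403/73800062 ≈ 0.56521)
m - C = 41712403/73800062 - 1*22 = 41712403/73800062 - 22 = -1581888961/73800062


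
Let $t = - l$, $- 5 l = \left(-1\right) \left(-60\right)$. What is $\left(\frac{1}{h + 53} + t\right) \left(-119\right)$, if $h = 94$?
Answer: $- \frac{30005}{21} \approx -1428.8$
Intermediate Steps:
$l = -12$ ($l = - \frac{\left(-1\right) \left(-60\right)}{5} = \left(- \frac{1}{5}\right) 60 = -12$)
$t = 12$ ($t = \left(-1\right) \left(-12\right) = 12$)
$\left(\frac{1}{h + 53} + t\right) \left(-119\right) = \left(\frac{1}{94 + 53} + 12\right) \left(-119\right) = \left(\frac{1}{147} + 12\right) \left(-119\right) = \frac{1765}{147} \left(-119\right) = - \frac{30005}{21}$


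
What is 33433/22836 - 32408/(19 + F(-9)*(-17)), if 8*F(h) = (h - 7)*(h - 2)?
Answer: 751937803/8106780 ≈ 92.754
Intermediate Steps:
F(h) = (-7 + h)*(-2 + h)/8 (F(h) = ((h - 7)*(h - 2))/8 = ((-7 + h)*(-2 + h))/8 = (-7 + h)*(-2 + h)/8)
33433/22836 - 32408/(19 + F(-9)*(-17)) = 33433/22836 - 32408/(19 + (7/4 - 9/8*(-9) + (1/8)*(-9)**2)*(-17)) = 33433*(1/22836) - 32408/(19 + (7/4 + 81/8 + (1/8)*81)*(-17)) = 33433/22836 - 32408/(19 + (7/4 + 81/8 + 81/8)*(-17)) = 33433/22836 - 32408/(19 + 22*(-17)) = 33433/22836 - 32408/(19 - 374) = 33433/22836 - 32408/(-355) = 33433/22836 - 32408*(-1/355) = 33433/22836 + 32408/355 = 751937803/8106780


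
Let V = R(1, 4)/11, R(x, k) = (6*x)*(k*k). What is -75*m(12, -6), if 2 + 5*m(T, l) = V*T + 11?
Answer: -18765/11 ≈ -1705.9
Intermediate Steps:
R(x, k) = 6*x*k² (R(x, k) = (6*x)*k² = 6*x*k²)
V = 96/11 (V = (6*1*4²)/11 = (6*1*16)*(1/11) = 96*(1/11) = 96/11 ≈ 8.7273)
m(T, l) = 9/5 + 96*T/55 (m(T, l) = -⅖ + (96*T/11 + 11)/5 = -⅖ + (11 + 96*T/11)/5 = -⅖ + (11/5 + 96*T/55) = 9/5 + 96*T/55)
-75*m(12, -6) = -75*(9/5 + (96/55)*12) = -75*(9/5 + 1152/55) = -75*1251/55 = -18765/11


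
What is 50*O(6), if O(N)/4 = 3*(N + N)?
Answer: 7200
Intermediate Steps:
O(N) = 24*N (O(N) = 4*(3*(N + N)) = 4*(3*(2*N)) = 4*(6*N) = 24*N)
50*O(6) = 50*(24*6) = 50*144 = 7200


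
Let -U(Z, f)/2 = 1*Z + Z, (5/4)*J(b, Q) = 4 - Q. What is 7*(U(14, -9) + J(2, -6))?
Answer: -336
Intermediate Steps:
J(b, Q) = 16/5 - 4*Q/5 (J(b, Q) = 4*(4 - Q)/5 = 16/5 - 4*Q/5)
U(Z, f) = -4*Z (U(Z, f) = -2*(1*Z + Z) = -2*(Z + Z) = -4*Z)
7*(U(14, -9) + J(2, -6)) = 7*(-4*14 + (16/5 - ⅘*(-6))) = 7*(-56 + (16/5 + 24/5)) = 7*(-56 + 8) = 7*(-48) = -336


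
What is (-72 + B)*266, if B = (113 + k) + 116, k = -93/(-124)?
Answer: 83923/2 ≈ 41962.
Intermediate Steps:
k = ¾ (k = -93*(-1/124) = ¾ ≈ 0.75000)
B = 919/4 (B = (113 + ¾) + 116 = 455/4 + 116 = 919/4 ≈ 229.75)
(-72 + B)*266 = (-72 + 919/4)*266 = (631/4)*266 = 83923/2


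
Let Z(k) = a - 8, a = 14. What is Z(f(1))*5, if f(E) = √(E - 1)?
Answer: 30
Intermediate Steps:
f(E) = √(-1 + E)
Z(k) = 6 (Z(k) = 14 - 8 = 6)
Z(f(1))*5 = 6*5 = 30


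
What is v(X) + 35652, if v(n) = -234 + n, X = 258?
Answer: 35676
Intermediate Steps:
v(X) + 35652 = (-234 + 258) + 35652 = 24 + 35652 = 35676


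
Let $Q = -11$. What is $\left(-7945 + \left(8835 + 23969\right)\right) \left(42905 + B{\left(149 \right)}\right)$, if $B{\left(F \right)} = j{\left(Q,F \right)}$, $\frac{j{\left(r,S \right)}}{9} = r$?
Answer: $1064114354$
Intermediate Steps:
$j{\left(r,S \right)} = 9 r$
$B{\left(F \right)} = -99$ ($B{\left(F \right)} = 9 \left(-11\right) = -99$)
$\left(-7945 + \left(8835 + 23969\right)\right) \left(42905 + B{\left(149 \right)}\right) = \left(-7945 + \left(8835 + 23969\right)\right) \left(42905 - 99\right) = \left(-7945 + 32804\right) 42806 = 24859 \cdot 42806 = 1064114354$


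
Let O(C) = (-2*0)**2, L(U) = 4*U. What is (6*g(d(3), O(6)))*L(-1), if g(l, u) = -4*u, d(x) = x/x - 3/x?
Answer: 0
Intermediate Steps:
d(x) = 1 - 3/x
O(C) = 0 (O(C) = 0**2 = 0)
(6*g(d(3), O(6)))*L(-1) = (6*(-4*0))*(4*(-1)) = (6*0)*(-4) = 0*(-4) = 0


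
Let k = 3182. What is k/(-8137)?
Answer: -3182/8137 ≈ -0.39105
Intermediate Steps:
k/(-8137) = 3182/(-8137) = 3182*(-1/8137) = -3182/8137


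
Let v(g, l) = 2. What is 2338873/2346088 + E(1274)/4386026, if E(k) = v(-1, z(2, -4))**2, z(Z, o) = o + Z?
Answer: 5129183586525/5145001483144 ≈ 0.99693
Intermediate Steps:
z(Z, o) = Z + o
E(k) = 4 (E(k) = 2**2 = 4)
2338873/2346088 + E(1274)/4386026 = 2338873/2346088 + 4/4386026 = 2338873*(1/2346088) + 4*(1/4386026) = 2338873/2346088 + 2/2193013 = 5129183586525/5145001483144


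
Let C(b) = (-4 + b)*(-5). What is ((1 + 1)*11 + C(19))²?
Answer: 2809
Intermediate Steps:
C(b) = 20 - 5*b
((1 + 1)*11 + C(19))² = ((1 + 1)*11 + (20 - 5*19))² = (2*11 + (20 - 95))² = (22 - 75)² = (-53)² = 2809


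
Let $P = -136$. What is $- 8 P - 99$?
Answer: $989$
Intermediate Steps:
$- 8 P - 99 = \left(-8\right) \left(-136\right) - 99 = 1088 - 99 = 989$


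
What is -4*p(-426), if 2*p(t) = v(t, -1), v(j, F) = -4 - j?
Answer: -844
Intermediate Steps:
p(t) = -2 - t/2 (p(t) = (-4 - t)/2 = -2 - t/2)
-4*p(-426) = -4*(-2 - ½*(-426)) = -4*(-2 + 213) = -4*211 = -844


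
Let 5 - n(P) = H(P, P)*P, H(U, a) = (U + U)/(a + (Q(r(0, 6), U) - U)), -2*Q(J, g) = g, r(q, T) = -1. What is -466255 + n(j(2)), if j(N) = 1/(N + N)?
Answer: -466249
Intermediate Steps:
Q(J, g) = -g/2
j(N) = 1/(2*N)
H(U, a) = 2*U/(a - 3*U/2) (H(U, a) = (U + U)/(a + (-U/2 - U)) = (2*U)/(a - 3*U/2) = 2*U/(a - 3*U/2))
n(P) = 5 + 4*P (n(P) = 5 - 4*P/(-3*P + 2*P)*P = 5 - 4*P/((-P))*P = 5 - 4*P*(-1/P)*P = 5 - (-4)*P = 5 + 4*P)
-466255 + n(j(2)) = -466255 + (5 + 4*((1/2)/2)) = -466255 + (5 + 4*((1/2)*(1/2))) = -466255 + (5 + 4*(1/4)) = -466255 + (5 + 1) = -466255 + 6 = -466249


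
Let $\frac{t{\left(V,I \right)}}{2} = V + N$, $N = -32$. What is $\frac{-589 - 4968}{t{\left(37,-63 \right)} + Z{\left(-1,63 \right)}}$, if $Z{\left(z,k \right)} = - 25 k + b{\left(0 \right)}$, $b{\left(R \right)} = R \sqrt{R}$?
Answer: $\frac{5557}{1565} \approx 3.5508$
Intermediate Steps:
$t{\left(V,I \right)} = -64 + 2 V$ ($t{\left(V,I \right)} = 2 \left(V - 32\right) = 2 \left(-32 + V\right) = -64 + 2 V$)
$b{\left(R \right)} = R^{\frac{3}{2}}$
$Z{\left(z,k \right)} = - 25 k$ ($Z{\left(z,k \right)} = - 25 k + 0^{\frac{3}{2}} = - 25 k + 0 = - 25 k$)
$\frac{-589 - 4968}{t{\left(37,-63 \right)} + Z{\left(-1,63 \right)}} = \frac{-589 - 4968}{\left(-64 + 2 \cdot 37\right) - 1575} = - \frac{5557}{\left(-64 + 74\right) - 1575} = - \frac{5557}{10 - 1575} = - \frac{5557}{-1565} = \left(-5557\right) \left(- \frac{1}{1565}\right) = \frac{5557}{1565}$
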